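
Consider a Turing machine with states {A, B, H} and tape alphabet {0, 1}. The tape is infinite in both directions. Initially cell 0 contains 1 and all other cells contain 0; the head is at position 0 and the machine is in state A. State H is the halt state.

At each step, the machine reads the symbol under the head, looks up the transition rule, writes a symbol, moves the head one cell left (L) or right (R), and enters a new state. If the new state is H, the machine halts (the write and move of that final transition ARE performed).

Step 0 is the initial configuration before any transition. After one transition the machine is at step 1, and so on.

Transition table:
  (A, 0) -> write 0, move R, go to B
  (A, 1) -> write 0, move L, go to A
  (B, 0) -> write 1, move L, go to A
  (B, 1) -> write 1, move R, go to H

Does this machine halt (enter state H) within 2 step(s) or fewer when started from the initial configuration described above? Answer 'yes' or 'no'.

Answer: no

Derivation:
Step 1: in state A at pos 0, read 1 -> (A,1)->write 0,move L,goto A. Now: state=A, head=-1, tape[-2..1]=0000 (head:  ^)
Step 2: in state A at pos -1, read 0 -> (A,0)->write 0,move R,goto B. Now: state=B, head=0, tape[-2..1]=0000 (head:   ^)
After 2 step(s): state = B (not H) -> not halted within 2 -> no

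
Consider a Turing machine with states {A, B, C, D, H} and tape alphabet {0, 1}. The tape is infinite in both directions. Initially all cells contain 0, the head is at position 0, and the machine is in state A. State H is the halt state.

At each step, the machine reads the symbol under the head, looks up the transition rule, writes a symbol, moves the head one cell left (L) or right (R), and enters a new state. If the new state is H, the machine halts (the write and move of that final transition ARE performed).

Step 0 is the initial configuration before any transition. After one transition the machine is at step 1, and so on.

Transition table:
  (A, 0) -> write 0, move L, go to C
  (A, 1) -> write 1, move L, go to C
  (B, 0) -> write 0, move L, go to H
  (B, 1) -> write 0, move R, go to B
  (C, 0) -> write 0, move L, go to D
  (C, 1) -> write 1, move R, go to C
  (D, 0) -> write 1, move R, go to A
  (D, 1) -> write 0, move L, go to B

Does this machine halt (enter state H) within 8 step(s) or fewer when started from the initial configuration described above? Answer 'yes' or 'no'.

Answer: yes

Derivation:
Step 1: in state A at pos 0, read 0 -> (A,0)->write 0,move L,goto C. Now: state=C, head=-1, tape[-2..1]=0000 (head:  ^)
Step 2: in state C at pos -1, read 0 -> (C,0)->write 0,move L,goto D. Now: state=D, head=-2, tape[-3..1]=00000 (head:  ^)
Step 3: in state D at pos -2, read 0 -> (D,0)->write 1,move R,goto A. Now: state=A, head=-1, tape[-3..1]=01000 (head:   ^)
Step 4: in state A at pos -1, read 0 -> (A,0)->write 0,move L,goto C. Now: state=C, head=-2, tape[-3..1]=01000 (head:  ^)
Step 5: in state C at pos -2, read 1 -> (C,1)->write 1,move R,goto C. Now: state=C, head=-1, tape[-3..1]=01000 (head:   ^)
Step 6: in state C at pos -1, read 0 -> (C,0)->write 0,move L,goto D. Now: state=D, head=-2, tape[-3..1]=01000 (head:  ^)
Step 7: in state D at pos -2, read 1 -> (D,1)->write 0,move L,goto B. Now: state=B, head=-3, tape[-4..1]=000000 (head:  ^)
Step 8: in state B at pos -3, read 0 -> (B,0)->write 0,move L,goto H. Now: state=H, head=-4, tape[-5..1]=0000000 (head:  ^)
State H reached at step 8; 8 <= 8 -> yes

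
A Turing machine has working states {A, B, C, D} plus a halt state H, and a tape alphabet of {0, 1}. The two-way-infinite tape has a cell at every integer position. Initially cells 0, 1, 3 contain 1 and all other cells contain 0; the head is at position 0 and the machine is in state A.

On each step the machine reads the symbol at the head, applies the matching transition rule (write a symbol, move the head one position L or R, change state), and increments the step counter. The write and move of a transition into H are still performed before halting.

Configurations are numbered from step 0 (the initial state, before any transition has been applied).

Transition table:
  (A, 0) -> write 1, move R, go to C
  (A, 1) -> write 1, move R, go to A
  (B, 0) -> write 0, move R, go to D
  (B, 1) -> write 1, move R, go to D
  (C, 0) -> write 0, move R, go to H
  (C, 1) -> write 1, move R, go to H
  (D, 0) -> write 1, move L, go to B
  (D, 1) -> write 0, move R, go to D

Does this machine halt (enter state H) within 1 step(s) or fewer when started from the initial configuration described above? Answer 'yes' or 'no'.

Answer: no

Derivation:
Step 1: in state A at pos 0, read 1 -> (A,1)->write 1,move R,goto A. Now: state=A, head=1, tape[-1..4]=011010 (head:   ^)
After 1 step(s): state = A (not H) -> not halted within 1 -> no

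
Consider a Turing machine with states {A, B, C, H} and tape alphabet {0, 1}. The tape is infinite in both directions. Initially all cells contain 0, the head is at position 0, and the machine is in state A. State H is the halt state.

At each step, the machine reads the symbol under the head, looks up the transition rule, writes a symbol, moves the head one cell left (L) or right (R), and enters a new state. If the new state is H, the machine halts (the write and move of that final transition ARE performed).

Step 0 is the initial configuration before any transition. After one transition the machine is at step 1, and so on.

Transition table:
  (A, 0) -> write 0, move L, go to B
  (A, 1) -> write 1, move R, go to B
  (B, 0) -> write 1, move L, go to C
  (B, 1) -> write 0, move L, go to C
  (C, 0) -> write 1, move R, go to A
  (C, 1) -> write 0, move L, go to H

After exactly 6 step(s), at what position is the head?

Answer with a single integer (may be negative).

Answer: -2

Derivation:
Step 1: in state A at pos 0, read 0 -> (A,0)->write 0,move L,goto B. Now: state=B, head=-1, tape[-2..1]=0000 (head:  ^)
Step 2: in state B at pos -1, read 0 -> (B,0)->write 1,move L,goto C. Now: state=C, head=-2, tape[-3..1]=00100 (head:  ^)
Step 3: in state C at pos -2, read 0 -> (C,0)->write 1,move R,goto A. Now: state=A, head=-1, tape[-3..1]=01100 (head:   ^)
Step 4: in state A at pos -1, read 1 -> (A,1)->write 1,move R,goto B. Now: state=B, head=0, tape[-3..1]=01100 (head:    ^)
Step 5: in state B at pos 0, read 0 -> (B,0)->write 1,move L,goto C. Now: state=C, head=-1, tape[-3..1]=01110 (head:   ^)
Step 6: in state C at pos -1, read 1 -> (C,1)->write 0,move L,goto H. Now: state=H, head=-2, tape[-3..1]=01010 (head:  ^)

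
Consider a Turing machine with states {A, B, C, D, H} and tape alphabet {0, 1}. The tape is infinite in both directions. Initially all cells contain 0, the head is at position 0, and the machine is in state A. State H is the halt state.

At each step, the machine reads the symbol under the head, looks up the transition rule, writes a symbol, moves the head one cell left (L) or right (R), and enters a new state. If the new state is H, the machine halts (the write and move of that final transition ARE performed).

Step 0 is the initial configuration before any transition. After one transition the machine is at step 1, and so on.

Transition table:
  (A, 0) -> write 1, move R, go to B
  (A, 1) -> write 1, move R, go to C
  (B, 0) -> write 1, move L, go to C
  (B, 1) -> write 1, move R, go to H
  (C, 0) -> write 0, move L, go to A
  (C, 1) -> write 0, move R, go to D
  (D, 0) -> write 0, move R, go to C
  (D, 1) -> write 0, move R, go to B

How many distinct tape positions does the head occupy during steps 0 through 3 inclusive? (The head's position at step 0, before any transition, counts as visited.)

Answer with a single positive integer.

Answer: 2

Derivation:
Step 1: in state A at pos 0, read 0 -> (A,0)->write 1,move R,goto B. Now: state=B, head=1, tape[-1..2]=0100 (head:   ^)
Step 2: in state B at pos 1, read 0 -> (B,0)->write 1,move L,goto C. Now: state=C, head=0, tape[-1..2]=0110 (head:  ^)
Step 3: in state C at pos 0, read 1 -> (C,1)->write 0,move R,goto D. Now: state=D, head=1, tape[-1..2]=0010 (head:   ^)
Head positions at steps 0..3: starting at 0, distinct positions visited = {0, 1} -> 2 position(s)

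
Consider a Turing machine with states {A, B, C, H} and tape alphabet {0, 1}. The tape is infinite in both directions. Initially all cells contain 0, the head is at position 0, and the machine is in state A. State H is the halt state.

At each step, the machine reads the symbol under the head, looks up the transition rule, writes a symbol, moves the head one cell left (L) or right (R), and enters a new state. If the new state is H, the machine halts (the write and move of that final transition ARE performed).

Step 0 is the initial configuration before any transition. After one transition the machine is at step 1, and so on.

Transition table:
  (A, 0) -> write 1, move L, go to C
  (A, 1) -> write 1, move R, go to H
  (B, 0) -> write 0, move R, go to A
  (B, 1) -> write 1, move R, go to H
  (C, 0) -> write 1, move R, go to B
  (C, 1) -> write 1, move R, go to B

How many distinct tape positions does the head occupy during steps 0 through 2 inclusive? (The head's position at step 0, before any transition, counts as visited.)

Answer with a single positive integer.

Step 1: in state A at pos 0, read 0 -> (A,0)->write 1,move L,goto C. Now: state=C, head=-1, tape[-2..1]=0010 (head:  ^)
Step 2: in state C at pos -1, read 0 -> (C,0)->write 1,move R,goto B. Now: state=B, head=0, tape[-2..1]=0110 (head:   ^)
Head positions at steps 0..2: starting at 0, distinct positions visited = {-1, 0} -> 2 position(s)

Answer: 2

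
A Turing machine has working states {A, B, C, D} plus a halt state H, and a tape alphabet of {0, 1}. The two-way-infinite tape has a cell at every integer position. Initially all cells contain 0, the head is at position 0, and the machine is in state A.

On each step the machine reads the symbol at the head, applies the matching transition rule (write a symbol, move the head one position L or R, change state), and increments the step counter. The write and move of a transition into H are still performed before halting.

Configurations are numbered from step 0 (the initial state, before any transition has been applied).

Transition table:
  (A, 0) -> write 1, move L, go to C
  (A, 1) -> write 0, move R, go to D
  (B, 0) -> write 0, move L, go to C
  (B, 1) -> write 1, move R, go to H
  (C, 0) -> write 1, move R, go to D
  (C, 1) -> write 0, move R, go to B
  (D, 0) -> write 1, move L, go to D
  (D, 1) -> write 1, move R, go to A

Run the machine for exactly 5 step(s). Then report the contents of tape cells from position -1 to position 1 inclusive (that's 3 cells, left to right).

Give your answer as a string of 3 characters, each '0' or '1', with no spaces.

Step 1: in state A at pos 0, read 0 -> (A,0)->write 1,move L,goto C. Now: state=C, head=-1, tape[-2..1]=0010 (head:  ^)
Step 2: in state C at pos -1, read 0 -> (C,0)->write 1,move R,goto D. Now: state=D, head=0, tape[-2..1]=0110 (head:   ^)
Step 3: in state D at pos 0, read 1 -> (D,1)->write 1,move R,goto A. Now: state=A, head=1, tape[-2..2]=01100 (head:    ^)
Step 4: in state A at pos 1, read 0 -> (A,0)->write 1,move L,goto C. Now: state=C, head=0, tape[-2..2]=01110 (head:   ^)
Step 5: in state C at pos 0, read 1 -> (C,1)->write 0,move R,goto B. Now: state=B, head=1, tape[-2..2]=01010 (head:    ^)

Answer: 101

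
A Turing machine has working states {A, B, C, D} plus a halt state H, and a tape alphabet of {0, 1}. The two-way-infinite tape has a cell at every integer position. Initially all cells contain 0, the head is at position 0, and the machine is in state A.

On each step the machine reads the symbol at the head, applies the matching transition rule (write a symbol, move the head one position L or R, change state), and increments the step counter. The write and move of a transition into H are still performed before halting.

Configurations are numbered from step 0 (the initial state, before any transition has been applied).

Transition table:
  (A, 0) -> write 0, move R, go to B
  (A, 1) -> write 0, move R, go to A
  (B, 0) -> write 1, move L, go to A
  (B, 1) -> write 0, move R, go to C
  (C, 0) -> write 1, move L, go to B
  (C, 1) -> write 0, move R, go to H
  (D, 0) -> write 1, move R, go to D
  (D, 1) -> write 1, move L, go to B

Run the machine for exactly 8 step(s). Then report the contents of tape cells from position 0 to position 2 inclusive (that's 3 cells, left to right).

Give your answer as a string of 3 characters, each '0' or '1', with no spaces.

Answer: 001

Derivation:
Step 1: in state A at pos 0, read 0 -> (A,0)->write 0,move R,goto B. Now: state=B, head=1, tape[-1..2]=0000 (head:   ^)
Step 2: in state B at pos 1, read 0 -> (B,0)->write 1,move L,goto A. Now: state=A, head=0, tape[-1..2]=0010 (head:  ^)
Step 3: in state A at pos 0, read 0 -> (A,0)->write 0,move R,goto B. Now: state=B, head=1, tape[-1..2]=0010 (head:   ^)
Step 4: in state B at pos 1, read 1 -> (B,1)->write 0,move R,goto C. Now: state=C, head=2, tape[-1..3]=00000 (head:    ^)
Step 5: in state C at pos 2, read 0 -> (C,0)->write 1,move L,goto B. Now: state=B, head=1, tape[-1..3]=00010 (head:   ^)
Step 6: in state B at pos 1, read 0 -> (B,0)->write 1,move L,goto A. Now: state=A, head=0, tape[-1..3]=00110 (head:  ^)
Step 7: in state A at pos 0, read 0 -> (A,0)->write 0,move R,goto B. Now: state=B, head=1, tape[-1..3]=00110 (head:   ^)
Step 8: in state B at pos 1, read 1 -> (B,1)->write 0,move R,goto C. Now: state=C, head=2, tape[-1..3]=00010 (head:    ^)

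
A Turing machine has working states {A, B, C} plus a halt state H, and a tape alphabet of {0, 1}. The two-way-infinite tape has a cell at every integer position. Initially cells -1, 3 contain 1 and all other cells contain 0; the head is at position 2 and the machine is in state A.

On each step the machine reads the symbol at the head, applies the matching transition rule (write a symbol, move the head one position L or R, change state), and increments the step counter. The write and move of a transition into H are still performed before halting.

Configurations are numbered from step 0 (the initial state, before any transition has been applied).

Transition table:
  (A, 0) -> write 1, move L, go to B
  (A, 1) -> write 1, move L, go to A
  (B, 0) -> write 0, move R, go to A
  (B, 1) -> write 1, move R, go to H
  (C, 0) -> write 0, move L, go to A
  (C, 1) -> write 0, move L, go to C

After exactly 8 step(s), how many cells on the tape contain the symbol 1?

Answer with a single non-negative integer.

Answer: 5

Derivation:
Step 1: in state A at pos 2, read 0 -> (A,0)->write 1,move L,goto B. Now: state=B, head=1, tape[-2..4]=0100110 (head:    ^)
Step 2: in state B at pos 1, read 0 -> (B,0)->write 0,move R,goto A. Now: state=A, head=2, tape[-2..4]=0100110 (head:     ^)
Step 3: in state A at pos 2, read 1 -> (A,1)->write 1,move L,goto A. Now: state=A, head=1, tape[-2..4]=0100110 (head:    ^)
Step 4: in state A at pos 1, read 0 -> (A,0)->write 1,move L,goto B. Now: state=B, head=0, tape[-2..4]=0101110 (head:   ^)
Step 5: in state B at pos 0, read 0 -> (B,0)->write 0,move R,goto A. Now: state=A, head=1, tape[-2..4]=0101110 (head:    ^)
Step 6: in state A at pos 1, read 1 -> (A,1)->write 1,move L,goto A. Now: state=A, head=0, tape[-2..4]=0101110 (head:   ^)
Step 7: in state A at pos 0, read 0 -> (A,0)->write 1,move L,goto B. Now: state=B, head=-1, tape[-2..4]=0111110 (head:  ^)
Step 8: in state B at pos -1, read 1 -> (B,1)->write 1,move R,goto H. Now: state=H, head=0, tape[-2..4]=0111110 (head:   ^)
Cells containing 1 after step 8: {-1, 0, 1, 2, 3} -> 5 cell(s)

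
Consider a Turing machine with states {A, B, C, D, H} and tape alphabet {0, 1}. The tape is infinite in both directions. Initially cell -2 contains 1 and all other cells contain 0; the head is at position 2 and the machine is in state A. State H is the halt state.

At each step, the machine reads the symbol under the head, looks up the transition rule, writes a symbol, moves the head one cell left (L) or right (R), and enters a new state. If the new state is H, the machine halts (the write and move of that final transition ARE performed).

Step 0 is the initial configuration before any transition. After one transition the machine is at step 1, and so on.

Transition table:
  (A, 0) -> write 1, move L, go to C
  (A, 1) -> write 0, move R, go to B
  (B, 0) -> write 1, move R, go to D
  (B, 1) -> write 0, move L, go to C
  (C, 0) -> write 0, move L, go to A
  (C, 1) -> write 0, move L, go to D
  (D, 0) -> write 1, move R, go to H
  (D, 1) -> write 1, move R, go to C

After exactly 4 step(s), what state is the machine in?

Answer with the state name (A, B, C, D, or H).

Answer: A

Derivation:
Step 1: in state A at pos 2, read 0 -> (A,0)->write 1,move L,goto C. Now: state=C, head=1, tape[-3..3]=0100010 (head:     ^)
Step 2: in state C at pos 1, read 0 -> (C,0)->write 0,move L,goto A. Now: state=A, head=0, tape[-3..3]=0100010 (head:    ^)
Step 3: in state A at pos 0, read 0 -> (A,0)->write 1,move L,goto C. Now: state=C, head=-1, tape[-3..3]=0101010 (head:   ^)
Step 4: in state C at pos -1, read 0 -> (C,0)->write 0,move L,goto A. Now: state=A, head=-2, tape[-3..3]=0101010 (head:  ^)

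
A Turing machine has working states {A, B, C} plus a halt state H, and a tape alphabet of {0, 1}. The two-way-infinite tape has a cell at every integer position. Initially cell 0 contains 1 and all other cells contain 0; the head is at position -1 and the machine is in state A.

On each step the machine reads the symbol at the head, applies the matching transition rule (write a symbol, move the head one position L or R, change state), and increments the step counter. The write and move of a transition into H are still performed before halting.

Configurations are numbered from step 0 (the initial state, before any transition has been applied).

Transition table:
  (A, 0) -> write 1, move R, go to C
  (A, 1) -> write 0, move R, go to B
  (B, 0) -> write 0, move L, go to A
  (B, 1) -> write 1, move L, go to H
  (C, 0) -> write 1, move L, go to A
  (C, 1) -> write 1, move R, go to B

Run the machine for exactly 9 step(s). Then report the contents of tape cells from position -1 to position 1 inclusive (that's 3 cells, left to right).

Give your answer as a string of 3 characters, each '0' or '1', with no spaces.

Step 1: in state A at pos -1, read 0 -> (A,0)->write 1,move R,goto C. Now: state=C, head=0, tape[-2..1]=0110 (head:   ^)
Step 2: in state C at pos 0, read 1 -> (C,1)->write 1,move R,goto B. Now: state=B, head=1, tape[-2..2]=01100 (head:    ^)
Step 3: in state B at pos 1, read 0 -> (B,0)->write 0,move L,goto A. Now: state=A, head=0, tape[-2..2]=01100 (head:   ^)
Step 4: in state A at pos 0, read 1 -> (A,1)->write 0,move R,goto B. Now: state=B, head=1, tape[-2..2]=01000 (head:    ^)
Step 5: in state B at pos 1, read 0 -> (B,0)->write 0,move L,goto A. Now: state=A, head=0, tape[-2..2]=01000 (head:   ^)
Step 6: in state A at pos 0, read 0 -> (A,0)->write 1,move R,goto C. Now: state=C, head=1, tape[-2..2]=01100 (head:    ^)
Step 7: in state C at pos 1, read 0 -> (C,0)->write 1,move L,goto A. Now: state=A, head=0, tape[-2..2]=01110 (head:   ^)
Step 8: in state A at pos 0, read 1 -> (A,1)->write 0,move R,goto B. Now: state=B, head=1, tape[-2..2]=01010 (head:    ^)
Step 9: in state B at pos 1, read 1 -> (B,1)->write 1,move L,goto H. Now: state=H, head=0, tape[-2..2]=01010 (head:   ^)

Answer: 101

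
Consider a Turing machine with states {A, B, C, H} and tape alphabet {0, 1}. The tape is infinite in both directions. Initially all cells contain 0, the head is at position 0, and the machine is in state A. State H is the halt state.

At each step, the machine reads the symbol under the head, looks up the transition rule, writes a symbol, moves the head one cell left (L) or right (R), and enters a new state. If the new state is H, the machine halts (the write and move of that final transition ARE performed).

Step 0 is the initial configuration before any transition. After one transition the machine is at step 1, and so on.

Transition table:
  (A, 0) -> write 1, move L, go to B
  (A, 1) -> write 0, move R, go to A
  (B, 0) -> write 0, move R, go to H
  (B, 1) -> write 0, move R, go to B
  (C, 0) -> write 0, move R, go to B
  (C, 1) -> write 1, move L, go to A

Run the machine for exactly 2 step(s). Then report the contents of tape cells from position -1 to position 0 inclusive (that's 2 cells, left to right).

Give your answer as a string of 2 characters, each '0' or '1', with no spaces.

Answer: 01

Derivation:
Step 1: in state A at pos 0, read 0 -> (A,0)->write 1,move L,goto B. Now: state=B, head=-1, tape[-2..1]=0010 (head:  ^)
Step 2: in state B at pos -1, read 0 -> (B,0)->write 0,move R,goto H. Now: state=H, head=0, tape[-2..1]=0010 (head:   ^)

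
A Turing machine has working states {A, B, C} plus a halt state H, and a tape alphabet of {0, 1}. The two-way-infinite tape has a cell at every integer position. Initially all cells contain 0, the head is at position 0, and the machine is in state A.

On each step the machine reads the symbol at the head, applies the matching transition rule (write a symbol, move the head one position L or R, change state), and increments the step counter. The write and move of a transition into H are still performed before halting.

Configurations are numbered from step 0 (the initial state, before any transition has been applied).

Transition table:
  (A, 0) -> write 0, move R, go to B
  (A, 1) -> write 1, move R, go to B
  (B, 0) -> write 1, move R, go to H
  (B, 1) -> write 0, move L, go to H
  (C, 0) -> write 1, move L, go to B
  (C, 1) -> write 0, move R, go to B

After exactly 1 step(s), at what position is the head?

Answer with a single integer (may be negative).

Step 1: in state A at pos 0, read 0 -> (A,0)->write 0,move R,goto B. Now: state=B, head=1, tape[-1..2]=0000 (head:   ^)

Answer: 1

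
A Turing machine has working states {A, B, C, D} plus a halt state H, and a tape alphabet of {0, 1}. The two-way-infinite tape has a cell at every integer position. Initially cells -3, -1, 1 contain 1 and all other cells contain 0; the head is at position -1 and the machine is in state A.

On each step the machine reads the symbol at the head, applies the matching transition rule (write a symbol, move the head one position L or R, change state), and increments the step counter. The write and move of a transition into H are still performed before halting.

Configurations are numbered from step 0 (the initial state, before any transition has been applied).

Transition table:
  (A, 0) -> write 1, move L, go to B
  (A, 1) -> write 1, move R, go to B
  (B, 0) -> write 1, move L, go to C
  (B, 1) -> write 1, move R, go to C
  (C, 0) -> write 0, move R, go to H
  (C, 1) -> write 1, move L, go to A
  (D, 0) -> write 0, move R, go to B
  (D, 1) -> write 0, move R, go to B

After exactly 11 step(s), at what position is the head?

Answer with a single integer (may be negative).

Answer: 0

Derivation:
Step 1: in state A at pos -1, read 1 -> (A,1)->write 1,move R,goto B. Now: state=B, head=0, tape[-4..2]=0101010 (head:     ^)
Step 2: in state B at pos 0, read 0 -> (B,0)->write 1,move L,goto C. Now: state=C, head=-1, tape[-4..2]=0101110 (head:    ^)
Step 3: in state C at pos -1, read 1 -> (C,1)->write 1,move L,goto A. Now: state=A, head=-2, tape[-4..2]=0101110 (head:   ^)
Step 4: in state A at pos -2, read 0 -> (A,0)->write 1,move L,goto B. Now: state=B, head=-3, tape[-4..2]=0111110 (head:  ^)
Step 5: in state B at pos -3, read 1 -> (B,1)->write 1,move R,goto C. Now: state=C, head=-2, tape[-4..2]=0111110 (head:   ^)
Step 6: in state C at pos -2, read 1 -> (C,1)->write 1,move L,goto A. Now: state=A, head=-3, tape[-4..2]=0111110 (head:  ^)
Step 7: in state A at pos -3, read 1 -> (A,1)->write 1,move R,goto B. Now: state=B, head=-2, tape[-4..2]=0111110 (head:   ^)
Step 8: in state B at pos -2, read 1 -> (B,1)->write 1,move R,goto C. Now: state=C, head=-1, tape[-4..2]=0111110 (head:    ^)
Step 9: in state C at pos -1, read 1 -> (C,1)->write 1,move L,goto A. Now: state=A, head=-2, tape[-4..2]=0111110 (head:   ^)
Step 10: in state A at pos -2, read 1 -> (A,1)->write 1,move R,goto B. Now: state=B, head=-1, tape[-4..2]=0111110 (head:    ^)
Step 11: in state B at pos -1, read 1 -> (B,1)->write 1,move R,goto C. Now: state=C, head=0, tape[-4..2]=0111110 (head:     ^)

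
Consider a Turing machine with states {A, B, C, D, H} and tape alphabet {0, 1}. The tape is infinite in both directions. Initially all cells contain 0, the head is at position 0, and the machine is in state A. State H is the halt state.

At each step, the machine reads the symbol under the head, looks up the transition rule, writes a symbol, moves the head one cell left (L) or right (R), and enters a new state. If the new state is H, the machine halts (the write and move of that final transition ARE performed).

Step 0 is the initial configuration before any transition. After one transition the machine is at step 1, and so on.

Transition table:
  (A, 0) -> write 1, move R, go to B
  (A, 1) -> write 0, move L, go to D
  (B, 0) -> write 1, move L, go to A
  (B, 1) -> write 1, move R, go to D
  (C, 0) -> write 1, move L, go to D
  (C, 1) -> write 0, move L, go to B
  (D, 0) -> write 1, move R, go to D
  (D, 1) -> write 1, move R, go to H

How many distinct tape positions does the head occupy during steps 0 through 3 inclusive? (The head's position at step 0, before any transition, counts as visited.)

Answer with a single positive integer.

Step 1: in state A at pos 0, read 0 -> (A,0)->write 1,move R,goto B. Now: state=B, head=1, tape[-1..2]=0100 (head:   ^)
Step 2: in state B at pos 1, read 0 -> (B,0)->write 1,move L,goto A. Now: state=A, head=0, tape[-1..2]=0110 (head:  ^)
Step 3: in state A at pos 0, read 1 -> (A,1)->write 0,move L,goto D. Now: state=D, head=-1, tape[-2..2]=00010 (head:  ^)
Head positions at steps 0..3: starting at 0, distinct positions visited = {-1, 0, 1} -> 3 position(s)

Answer: 3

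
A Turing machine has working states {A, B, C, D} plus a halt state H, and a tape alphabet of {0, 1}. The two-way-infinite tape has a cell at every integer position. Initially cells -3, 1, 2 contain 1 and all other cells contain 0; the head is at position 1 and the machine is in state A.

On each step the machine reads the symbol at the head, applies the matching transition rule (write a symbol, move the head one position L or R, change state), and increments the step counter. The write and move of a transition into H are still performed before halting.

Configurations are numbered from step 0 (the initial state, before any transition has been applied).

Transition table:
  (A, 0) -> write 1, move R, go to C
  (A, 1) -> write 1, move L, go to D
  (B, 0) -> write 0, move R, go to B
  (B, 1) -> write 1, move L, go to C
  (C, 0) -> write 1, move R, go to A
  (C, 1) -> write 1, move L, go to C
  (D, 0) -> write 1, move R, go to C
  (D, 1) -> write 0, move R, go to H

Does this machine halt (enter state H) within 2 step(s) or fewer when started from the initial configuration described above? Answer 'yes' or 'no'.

Step 1: in state A at pos 1, read 1 -> (A,1)->write 1,move L,goto D. Now: state=D, head=0, tape[-4..3]=01000110 (head:     ^)
Step 2: in state D at pos 0, read 0 -> (D,0)->write 1,move R,goto C. Now: state=C, head=1, tape[-4..3]=01001110 (head:      ^)
After 2 step(s): state = C (not H) -> not halted within 2 -> no

Answer: no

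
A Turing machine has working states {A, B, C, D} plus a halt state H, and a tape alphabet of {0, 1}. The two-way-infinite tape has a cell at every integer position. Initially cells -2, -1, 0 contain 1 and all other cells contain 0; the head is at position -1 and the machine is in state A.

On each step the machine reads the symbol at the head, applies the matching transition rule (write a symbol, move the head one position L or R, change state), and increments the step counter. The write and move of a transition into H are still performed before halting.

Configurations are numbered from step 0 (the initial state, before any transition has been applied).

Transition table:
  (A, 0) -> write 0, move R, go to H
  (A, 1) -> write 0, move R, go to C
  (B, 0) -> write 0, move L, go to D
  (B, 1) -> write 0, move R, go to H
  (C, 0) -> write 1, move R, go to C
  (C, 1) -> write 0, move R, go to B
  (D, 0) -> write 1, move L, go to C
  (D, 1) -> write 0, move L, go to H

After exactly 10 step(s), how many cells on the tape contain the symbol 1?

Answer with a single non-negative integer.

Step 1: in state A at pos -1, read 1 -> (A,1)->write 0,move R,goto C. Now: state=C, head=0, tape[-3..1]=01010 (head:    ^)
Step 2: in state C at pos 0, read 1 -> (C,1)->write 0,move R,goto B. Now: state=B, head=1, tape[-3..2]=010000 (head:     ^)
Step 3: in state B at pos 1, read 0 -> (B,0)->write 0,move L,goto D. Now: state=D, head=0, tape[-3..2]=010000 (head:    ^)
Step 4: in state D at pos 0, read 0 -> (D,0)->write 1,move L,goto C. Now: state=C, head=-1, tape[-3..2]=010100 (head:   ^)
Step 5: in state C at pos -1, read 0 -> (C,0)->write 1,move R,goto C. Now: state=C, head=0, tape[-3..2]=011100 (head:    ^)
Step 6: in state C at pos 0, read 1 -> (C,1)->write 0,move R,goto B. Now: state=B, head=1, tape[-3..2]=011000 (head:     ^)
Step 7: in state B at pos 1, read 0 -> (B,0)->write 0,move L,goto D. Now: state=D, head=0, tape[-3..2]=011000 (head:    ^)
Step 8: in state D at pos 0, read 0 -> (D,0)->write 1,move L,goto C. Now: state=C, head=-1, tape[-3..2]=011100 (head:   ^)
Step 9: in state C at pos -1, read 1 -> (C,1)->write 0,move R,goto B. Now: state=B, head=0, tape[-3..2]=010100 (head:    ^)
Step 10: in state B at pos 0, read 1 -> (B,1)->write 0,move R,goto H. Now: state=H, head=1, tape[-3..2]=010000 (head:     ^)
Cells containing 1 after step 10: {-2} -> 1 cell(s)

Answer: 1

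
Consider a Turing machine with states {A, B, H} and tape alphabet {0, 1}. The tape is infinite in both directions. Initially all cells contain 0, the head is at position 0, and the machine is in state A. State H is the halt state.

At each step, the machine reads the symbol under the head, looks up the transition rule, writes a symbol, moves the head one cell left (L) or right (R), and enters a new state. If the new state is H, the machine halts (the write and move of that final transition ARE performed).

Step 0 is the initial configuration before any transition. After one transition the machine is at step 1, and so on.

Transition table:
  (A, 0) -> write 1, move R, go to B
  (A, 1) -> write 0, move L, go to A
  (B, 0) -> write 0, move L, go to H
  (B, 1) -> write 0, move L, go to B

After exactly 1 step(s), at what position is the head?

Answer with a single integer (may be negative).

Step 1: in state A at pos 0, read 0 -> (A,0)->write 1,move R,goto B. Now: state=B, head=1, tape[-1..2]=0100 (head:   ^)

Answer: 1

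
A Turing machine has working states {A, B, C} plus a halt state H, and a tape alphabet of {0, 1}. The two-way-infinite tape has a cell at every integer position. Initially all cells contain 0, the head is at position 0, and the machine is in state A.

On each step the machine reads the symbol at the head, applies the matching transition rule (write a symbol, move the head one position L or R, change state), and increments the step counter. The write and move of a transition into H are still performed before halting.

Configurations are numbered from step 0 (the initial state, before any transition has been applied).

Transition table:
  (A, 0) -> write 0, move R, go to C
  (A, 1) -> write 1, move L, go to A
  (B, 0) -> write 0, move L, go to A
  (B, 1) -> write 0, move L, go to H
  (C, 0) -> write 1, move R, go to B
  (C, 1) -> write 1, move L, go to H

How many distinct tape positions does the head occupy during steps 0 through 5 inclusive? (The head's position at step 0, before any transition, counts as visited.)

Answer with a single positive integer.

Answer: 3

Derivation:
Step 1: in state A at pos 0, read 0 -> (A,0)->write 0,move R,goto C. Now: state=C, head=1, tape[-1..2]=0000 (head:   ^)
Step 2: in state C at pos 1, read 0 -> (C,0)->write 1,move R,goto B. Now: state=B, head=2, tape[-1..3]=00100 (head:    ^)
Step 3: in state B at pos 2, read 0 -> (B,0)->write 0,move L,goto A. Now: state=A, head=1, tape[-1..3]=00100 (head:   ^)
Step 4: in state A at pos 1, read 1 -> (A,1)->write 1,move L,goto A. Now: state=A, head=0, tape[-1..3]=00100 (head:  ^)
Step 5: in state A at pos 0, read 0 -> (A,0)->write 0,move R,goto C. Now: state=C, head=1, tape[-1..3]=00100 (head:   ^)
Head positions at steps 0..5: starting at 0, distinct positions visited = {0, 1, 2} -> 3 position(s)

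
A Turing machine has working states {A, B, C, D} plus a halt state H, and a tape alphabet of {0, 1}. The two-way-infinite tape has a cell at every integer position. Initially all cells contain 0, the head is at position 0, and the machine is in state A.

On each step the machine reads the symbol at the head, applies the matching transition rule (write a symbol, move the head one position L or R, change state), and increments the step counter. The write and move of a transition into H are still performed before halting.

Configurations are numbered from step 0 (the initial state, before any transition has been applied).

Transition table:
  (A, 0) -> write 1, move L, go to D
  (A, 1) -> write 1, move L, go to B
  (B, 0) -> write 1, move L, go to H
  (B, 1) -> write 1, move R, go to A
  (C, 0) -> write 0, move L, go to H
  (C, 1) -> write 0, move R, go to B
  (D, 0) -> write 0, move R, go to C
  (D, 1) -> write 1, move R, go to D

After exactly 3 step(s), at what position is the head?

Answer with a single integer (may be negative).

Step 1: in state A at pos 0, read 0 -> (A,0)->write 1,move L,goto D. Now: state=D, head=-1, tape[-2..1]=0010 (head:  ^)
Step 2: in state D at pos -1, read 0 -> (D,0)->write 0,move R,goto C. Now: state=C, head=0, tape[-2..1]=0010 (head:   ^)
Step 3: in state C at pos 0, read 1 -> (C,1)->write 0,move R,goto B. Now: state=B, head=1, tape[-2..2]=00000 (head:    ^)

Answer: 1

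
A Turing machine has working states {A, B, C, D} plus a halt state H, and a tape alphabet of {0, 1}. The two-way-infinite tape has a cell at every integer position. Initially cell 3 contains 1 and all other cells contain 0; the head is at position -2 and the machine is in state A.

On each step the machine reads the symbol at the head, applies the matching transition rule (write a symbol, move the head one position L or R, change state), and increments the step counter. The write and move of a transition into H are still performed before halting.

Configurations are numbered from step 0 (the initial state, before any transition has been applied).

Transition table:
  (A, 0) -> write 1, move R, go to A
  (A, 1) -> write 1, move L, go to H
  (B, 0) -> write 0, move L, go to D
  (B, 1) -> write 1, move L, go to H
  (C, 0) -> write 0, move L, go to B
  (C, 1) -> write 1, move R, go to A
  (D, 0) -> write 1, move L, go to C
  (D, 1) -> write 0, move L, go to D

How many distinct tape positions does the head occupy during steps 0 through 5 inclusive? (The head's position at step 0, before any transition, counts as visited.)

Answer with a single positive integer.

Answer: 6

Derivation:
Step 1: in state A at pos -2, read 0 -> (A,0)->write 1,move R,goto A. Now: state=A, head=-1, tape[-3..4]=01000010 (head:   ^)
Step 2: in state A at pos -1, read 0 -> (A,0)->write 1,move R,goto A. Now: state=A, head=0, tape[-3..4]=01100010 (head:    ^)
Step 3: in state A at pos 0, read 0 -> (A,0)->write 1,move R,goto A. Now: state=A, head=1, tape[-3..4]=01110010 (head:     ^)
Step 4: in state A at pos 1, read 0 -> (A,0)->write 1,move R,goto A. Now: state=A, head=2, tape[-3..4]=01111010 (head:      ^)
Step 5: in state A at pos 2, read 0 -> (A,0)->write 1,move R,goto A. Now: state=A, head=3, tape[-3..4]=01111110 (head:       ^)
Head positions at steps 0..5: starting at -2, distinct positions visited = {-2, -1, 0, 1, 2, 3} -> 6 position(s)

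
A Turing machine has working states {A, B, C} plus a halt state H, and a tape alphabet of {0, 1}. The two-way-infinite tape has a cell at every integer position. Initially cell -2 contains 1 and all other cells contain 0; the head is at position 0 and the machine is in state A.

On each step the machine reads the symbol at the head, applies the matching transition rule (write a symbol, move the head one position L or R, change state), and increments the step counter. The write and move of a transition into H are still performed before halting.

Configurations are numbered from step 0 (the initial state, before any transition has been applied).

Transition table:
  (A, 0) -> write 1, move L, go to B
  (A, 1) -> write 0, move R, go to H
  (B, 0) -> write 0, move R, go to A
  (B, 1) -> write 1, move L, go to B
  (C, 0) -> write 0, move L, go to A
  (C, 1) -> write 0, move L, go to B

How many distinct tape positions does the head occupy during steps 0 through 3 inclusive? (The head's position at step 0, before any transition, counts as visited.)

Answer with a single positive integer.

Answer: 3

Derivation:
Step 1: in state A at pos 0, read 0 -> (A,0)->write 1,move L,goto B. Now: state=B, head=-1, tape[-3..1]=01010 (head:   ^)
Step 2: in state B at pos -1, read 0 -> (B,0)->write 0,move R,goto A. Now: state=A, head=0, tape[-3..1]=01010 (head:    ^)
Step 3: in state A at pos 0, read 1 -> (A,1)->write 0,move R,goto H. Now: state=H, head=1, tape[-3..2]=010000 (head:     ^)
Head positions at steps 0..3: starting at 0, distinct positions visited = {-1, 0, 1} -> 3 position(s)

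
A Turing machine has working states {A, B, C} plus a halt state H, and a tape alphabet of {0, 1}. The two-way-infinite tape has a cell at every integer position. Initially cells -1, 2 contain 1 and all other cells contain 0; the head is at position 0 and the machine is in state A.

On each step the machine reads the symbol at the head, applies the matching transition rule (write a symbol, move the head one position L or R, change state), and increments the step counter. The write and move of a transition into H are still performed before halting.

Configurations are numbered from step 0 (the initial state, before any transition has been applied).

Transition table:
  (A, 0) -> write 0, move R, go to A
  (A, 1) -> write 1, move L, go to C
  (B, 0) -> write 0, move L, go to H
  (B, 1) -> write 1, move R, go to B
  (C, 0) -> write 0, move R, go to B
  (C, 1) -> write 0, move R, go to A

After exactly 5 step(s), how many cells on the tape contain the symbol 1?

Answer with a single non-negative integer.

Answer: 2

Derivation:
Step 1: in state A at pos 0, read 0 -> (A,0)->write 0,move R,goto A. Now: state=A, head=1, tape[-2..3]=010010 (head:    ^)
Step 2: in state A at pos 1, read 0 -> (A,0)->write 0,move R,goto A. Now: state=A, head=2, tape[-2..3]=010010 (head:     ^)
Step 3: in state A at pos 2, read 1 -> (A,1)->write 1,move L,goto C. Now: state=C, head=1, tape[-2..3]=010010 (head:    ^)
Step 4: in state C at pos 1, read 0 -> (C,0)->write 0,move R,goto B. Now: state=B, head=2, tape[-2..3]=010010 (head:     ^)
Step 5: in state B at pos 2, read 1 -> (B,1)->write 1,move R,goto B. Now: state=B, head=3, tape[-2..4]=0100100 (head:      ^)
Cells containing 1 after step 5: {-1, 2} -> 2 cell(s)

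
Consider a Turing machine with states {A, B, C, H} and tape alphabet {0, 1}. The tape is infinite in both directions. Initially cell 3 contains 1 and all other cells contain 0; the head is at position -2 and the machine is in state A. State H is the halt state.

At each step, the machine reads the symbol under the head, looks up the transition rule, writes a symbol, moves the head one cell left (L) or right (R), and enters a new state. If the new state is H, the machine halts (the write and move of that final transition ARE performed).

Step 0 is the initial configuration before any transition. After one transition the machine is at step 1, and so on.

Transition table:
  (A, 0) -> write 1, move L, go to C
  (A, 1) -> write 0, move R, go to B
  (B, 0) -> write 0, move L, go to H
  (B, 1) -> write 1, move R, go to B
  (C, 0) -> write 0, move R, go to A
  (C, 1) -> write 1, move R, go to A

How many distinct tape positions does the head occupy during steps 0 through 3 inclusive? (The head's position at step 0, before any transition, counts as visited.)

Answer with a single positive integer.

Step 1: in state A at pos -2, read 0 -> (A,0)->write 1,move L,goto C. Now: state=C, head=-3, tape[-4..4]=001000010 (head:  ^)
Step 2: in state C at pos -3, read 0 -> (C,0)->write 0,move R,goto A. Now: state=A, head=-2, tape[-4..4]=001000010 (head:   ^)
Step 3: in state A at pos -2, read 1 -> (A,1)->write 0,move R,goto B. Now: state=B, head=-1, tape[-4..4]=000000010 (head:    ^)
Head positions at steps 0..3: starting at -2, distinct positions visited = {-3, -2, -1} -> 3 position(s)

Answer: 3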